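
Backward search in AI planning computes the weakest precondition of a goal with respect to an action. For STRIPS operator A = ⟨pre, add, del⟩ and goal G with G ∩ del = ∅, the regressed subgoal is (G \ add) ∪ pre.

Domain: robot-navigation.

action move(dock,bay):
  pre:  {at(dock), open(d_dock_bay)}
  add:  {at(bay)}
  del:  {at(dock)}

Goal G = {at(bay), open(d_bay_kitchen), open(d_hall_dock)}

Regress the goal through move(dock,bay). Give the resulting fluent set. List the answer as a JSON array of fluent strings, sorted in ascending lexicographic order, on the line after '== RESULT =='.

Regress:
  G ∩ del = {}  (empty — regression defined)
  G \ add = {at(bay), open(d_bay_kitchen), open(d_hall_dock)} \ {at(bay)} = {open(d_bay_kitchen), open(d_hall_dock)}
  ∪ pre   = {open(d_bay_kitchen), open(d_hall_dock)} ∪ {at(dock), open(d_dock_bay)}
          = {at(dock), open(d_bay_kitchen), open(d_dock_bay), open(d_hall_dock)}

== RESULT ==
["at(dock)", "open(d_bay_kitchen)", "open(d_dock_bay)", "open(d_hall_dock)"]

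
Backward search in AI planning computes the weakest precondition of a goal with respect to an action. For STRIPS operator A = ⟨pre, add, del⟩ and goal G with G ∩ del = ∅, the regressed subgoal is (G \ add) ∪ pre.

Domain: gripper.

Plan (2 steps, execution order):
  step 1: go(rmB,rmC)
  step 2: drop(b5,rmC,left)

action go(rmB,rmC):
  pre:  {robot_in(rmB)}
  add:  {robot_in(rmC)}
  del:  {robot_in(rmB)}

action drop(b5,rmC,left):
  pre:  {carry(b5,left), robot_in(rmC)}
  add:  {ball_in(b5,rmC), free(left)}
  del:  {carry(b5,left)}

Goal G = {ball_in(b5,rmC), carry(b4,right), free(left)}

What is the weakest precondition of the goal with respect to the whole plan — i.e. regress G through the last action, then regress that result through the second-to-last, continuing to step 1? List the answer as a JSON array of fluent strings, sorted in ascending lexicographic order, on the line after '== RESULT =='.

Regress step by step:
  through step 2 (drop(b5,rmC,left)): drop {ball_in(b5,rmC), free(left)}, keep {carry(b4,right)}, require {carry(b5,left), robot_in(rmC)}
    → {carry(b4,right), carry(b5,left), robot_in(rmC)}
  through step 1 (go(rmB,rmC)): drop {robot_in(rmC)}, keep {carry(b4,right), carry(b5,left)}, require {robot_in(rmB)}
    → {carry(b4,right), carry(b5,left), robot_in(rmB)}

== RESULT ==
["carry(b4,right)", "carry(b5,left)", "robot_in(rmB)"]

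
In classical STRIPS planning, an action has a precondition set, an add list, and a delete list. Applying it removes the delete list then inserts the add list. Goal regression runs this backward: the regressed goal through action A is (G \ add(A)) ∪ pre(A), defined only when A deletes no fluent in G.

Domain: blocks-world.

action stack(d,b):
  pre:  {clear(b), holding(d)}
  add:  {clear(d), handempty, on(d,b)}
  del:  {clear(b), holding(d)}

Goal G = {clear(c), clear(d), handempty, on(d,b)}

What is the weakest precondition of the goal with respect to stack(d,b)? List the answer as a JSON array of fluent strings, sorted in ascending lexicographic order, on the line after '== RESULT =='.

Regress:
  G ∩ del = {}  (empty — regression defined)
  G \ add = {clear(c), clear(d), handempty, on(d,b)} \ {clear(d), handempty, on(d,b)} = {clear(c)}
  ∪ pre   = {clear(c)} ∪ {clear(b), holding(d)}
          = {clear(b), clear(c), holding(d)}

== RESULT ==
["clear(b)", "clear(c)", "holding(d)"]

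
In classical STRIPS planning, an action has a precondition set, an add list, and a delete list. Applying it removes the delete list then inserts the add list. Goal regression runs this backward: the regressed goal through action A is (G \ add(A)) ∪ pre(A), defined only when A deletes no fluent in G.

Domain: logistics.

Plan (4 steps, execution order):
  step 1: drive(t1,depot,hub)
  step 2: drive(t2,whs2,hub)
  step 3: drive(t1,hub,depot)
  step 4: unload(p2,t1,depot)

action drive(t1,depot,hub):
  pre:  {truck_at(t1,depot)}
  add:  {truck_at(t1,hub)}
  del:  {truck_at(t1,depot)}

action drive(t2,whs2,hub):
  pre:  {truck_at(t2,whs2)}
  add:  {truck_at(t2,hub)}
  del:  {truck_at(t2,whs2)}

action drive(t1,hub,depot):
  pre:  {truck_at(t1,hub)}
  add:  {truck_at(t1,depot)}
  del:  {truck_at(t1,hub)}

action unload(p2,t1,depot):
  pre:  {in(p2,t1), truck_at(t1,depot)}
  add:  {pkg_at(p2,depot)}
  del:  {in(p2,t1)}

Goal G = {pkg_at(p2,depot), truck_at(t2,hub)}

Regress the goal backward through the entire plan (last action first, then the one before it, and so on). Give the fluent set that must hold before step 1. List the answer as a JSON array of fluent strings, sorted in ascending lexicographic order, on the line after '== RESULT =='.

Regress step by step:
  through step 4 (unload(p2,t1,depot)): drop {pkg_at(p2,depot)}, keep {truck_at(t2,hub)}, require {in(p2,t1), truck_at(t1,depot)}
    → {in(p2,t1), truck_at(t1,depot), truck_at(t2,hub)}
  through step 3 (drive(t1,hub,depot)): drop {truck_at(t1,depot)}, keep {in(p2,t1), truck_at(t2,hub)}, require {truck_at(t1,hub)}
    → {in(p2,t1), truck_at(t1,hub), truck_at(t2,hub)}
  through step 2 (drive(t2,whs2,hub)): drop {truck_at(t2,hub)}, keep {in(p2,t1), truck_at(t1,hub)}, require {truck_at(t2,whs2)}
    → {in(p2,t1), truck_at(t1,hub), truck_at(t2,whs2)}
  through step 1 (drive(t1,depot,hub)): drop {truck_at(t1,hub)}, keep {in(p2,t1), truck_at(t2,whs2)}, require {truck_at(t1,depot)}
    → {in(p2,t1), truck_at(t1,depot), truck_at(t2,whs2)}

== RESULT ==
["in(p2,t1)", "truck_at(t1,depot)", "truck_at(t2,whs2)"]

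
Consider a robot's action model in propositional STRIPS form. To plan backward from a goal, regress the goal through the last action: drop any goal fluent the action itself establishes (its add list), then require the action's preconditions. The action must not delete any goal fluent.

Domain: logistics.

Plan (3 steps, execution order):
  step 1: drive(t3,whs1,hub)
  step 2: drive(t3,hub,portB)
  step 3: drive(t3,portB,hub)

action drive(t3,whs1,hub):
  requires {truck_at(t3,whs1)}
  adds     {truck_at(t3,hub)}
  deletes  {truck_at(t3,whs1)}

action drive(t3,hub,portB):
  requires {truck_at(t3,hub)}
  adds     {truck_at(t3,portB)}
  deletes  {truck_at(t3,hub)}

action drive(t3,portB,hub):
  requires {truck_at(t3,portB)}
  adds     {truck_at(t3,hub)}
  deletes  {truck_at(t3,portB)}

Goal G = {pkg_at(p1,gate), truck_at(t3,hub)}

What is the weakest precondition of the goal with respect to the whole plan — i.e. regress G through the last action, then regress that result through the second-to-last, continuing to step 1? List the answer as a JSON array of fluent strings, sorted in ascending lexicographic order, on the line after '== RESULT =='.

Work backward from the goal:
  through step 3 (drive(t3,portB,hub)): drop {truck_at(t3,hub)}, keep {pkg_at(p1,gate)}, require {truck_at(t3,portB)}
    → {pkg_at(p1,gate), truck_at(t3,portB)}
  through step 2 (drive(t3,hub,portB)): drop {truck_at(t3,portB)}, keep {pkg_at(p1,gate)}, require {truck_at(t3,hub)}
    → {pkg_at(p1,gate), truck_at(t3,hub)}
  through step 1 (drive(t3,whs1,hub)): drop {truck_at(t3,hub)}, keep {pkg_at(p1,gate)}, require {truck_at(t3,whs1)}
    → {pkg_at(p1,gate), truck_at(t3,whs1)}

== RESULT ==
["pkg_at(p1,gate)", "truck_at(t3,whs1)"]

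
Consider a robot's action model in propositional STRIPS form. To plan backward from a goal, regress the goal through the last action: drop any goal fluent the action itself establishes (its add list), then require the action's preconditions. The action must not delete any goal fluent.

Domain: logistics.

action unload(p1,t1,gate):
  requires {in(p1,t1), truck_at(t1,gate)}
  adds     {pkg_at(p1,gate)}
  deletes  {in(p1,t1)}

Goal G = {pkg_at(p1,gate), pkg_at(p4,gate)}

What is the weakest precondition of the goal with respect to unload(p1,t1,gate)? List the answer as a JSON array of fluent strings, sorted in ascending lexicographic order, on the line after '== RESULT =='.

Regress:
  G ∩ del = {}  (empty — regression defined)
  G \ add = {pkg_at(p1,gate), pkg_at(p4,gate)} \ {pkg_at(p1,gate)} = {pkg_at(p4,gate)}
  ∪ pre   = {pkg_at(p4,gate)} ∪ {in(p1,t1), truck_at(t1,gate)}
          = {in(p1,t1), pkg_at(p4,gate), truck_at(t1,gate)}

== RESULT ==
["in(p1,t1)", "pkg_at(p4,gate)", "truck_at(t1,gate)"]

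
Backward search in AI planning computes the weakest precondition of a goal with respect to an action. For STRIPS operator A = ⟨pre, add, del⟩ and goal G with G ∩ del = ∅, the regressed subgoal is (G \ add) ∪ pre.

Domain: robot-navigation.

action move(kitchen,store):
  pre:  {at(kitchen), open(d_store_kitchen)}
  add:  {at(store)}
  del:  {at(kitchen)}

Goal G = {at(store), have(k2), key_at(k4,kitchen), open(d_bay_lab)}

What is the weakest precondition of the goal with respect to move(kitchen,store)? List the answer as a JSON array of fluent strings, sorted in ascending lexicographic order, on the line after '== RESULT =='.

Regress:
  G ∩ del = {}  (empty — regression defined)
  G \ add = {at(store), have(k2), key_at(k4,kitchen), open(d_bay_lab)} \ {at(store)} = {have(k2), key_at(k4,kitchen), open(d_bay_lab)}
  ∪ pre   = {have(k2), key_at(k4,kitchen), open(d_bay_lab)} ∪ {at(kitchen), open(d_store_kitchen)}
          = {at(kitchen), have(k2), key_at(k4,kitchen), open(d_bay_lab), open(d_store_kitchen)}

== RESULT ==
["at(kitchen)", "have(k2)", "key_at(k4,kitchen)", "open(d_bay_lab)", "open(d_store_kitchen)"]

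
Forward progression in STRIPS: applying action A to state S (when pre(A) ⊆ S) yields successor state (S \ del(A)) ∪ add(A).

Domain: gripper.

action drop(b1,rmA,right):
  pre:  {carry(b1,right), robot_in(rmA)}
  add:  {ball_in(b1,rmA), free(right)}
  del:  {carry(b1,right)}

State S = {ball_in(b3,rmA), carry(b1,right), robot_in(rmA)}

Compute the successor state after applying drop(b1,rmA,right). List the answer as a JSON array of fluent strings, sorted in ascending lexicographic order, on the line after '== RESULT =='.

Compute (S \ del) ∪ add:
  pre ⊆ S: {carry(b1,right), robot_in(rmA)} ⊆ S  — applicable
  S \ del = {ball_in(b3,rmA), robot_in(rmA)}
  ∪ add   = {ball_in(b1,rmA), ball_in(b3,rmA), free(right), robot_in(rmA)}

== RESULT ==
["ball_in(b1,rmA)", "ball_in(b3,rmA)", "free(right)", "robot_in(rmA)"]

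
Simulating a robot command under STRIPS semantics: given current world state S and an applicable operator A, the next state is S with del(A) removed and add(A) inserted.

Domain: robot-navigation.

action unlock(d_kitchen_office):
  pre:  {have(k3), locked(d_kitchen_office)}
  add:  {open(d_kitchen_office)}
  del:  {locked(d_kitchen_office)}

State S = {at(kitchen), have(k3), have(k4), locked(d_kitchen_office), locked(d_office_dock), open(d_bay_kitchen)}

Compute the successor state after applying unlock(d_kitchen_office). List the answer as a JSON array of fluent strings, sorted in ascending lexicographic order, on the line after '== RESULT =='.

Progress:
  pre ⊆ S: {have(k3), locked(d_kitchen_office)} ⊆ S  — applicable
  S \ del = {at(kitchen), have(k3), have(k4), locked(d_office_dock), open(d_bay_kitchen)}
  ∪ add   = {at(kitchen), have(k3), have(k4), locked(d_office_dock), open(d_bay_kitchen), open(d_kitchen_office)}

== RESULT ==
["at(kitchen)", "have(k3)", "have(k4)", "locked(d_office_dock)", "open(d_bay_kitchen)", "open(d_kitchen_office)"]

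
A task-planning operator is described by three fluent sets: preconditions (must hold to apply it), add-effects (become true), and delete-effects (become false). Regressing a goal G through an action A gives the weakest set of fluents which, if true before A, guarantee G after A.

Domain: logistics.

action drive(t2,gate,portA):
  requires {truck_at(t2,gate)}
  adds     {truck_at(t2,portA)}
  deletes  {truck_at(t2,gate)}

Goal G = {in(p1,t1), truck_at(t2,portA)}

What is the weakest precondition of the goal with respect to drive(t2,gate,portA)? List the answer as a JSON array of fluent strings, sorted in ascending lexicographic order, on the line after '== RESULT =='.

Compute (G \ add) ∪ pre:
  G ∩ del = {}  (empty — regression defined)
  G \ add = {in(p1,t1), truck_at(t2,portA)} \ {truck_at(t2,portA)} = {in(p1,t1)}
  ∪ pre   = {in(p1,t1)} ∪ {truck_at(t2,gate)}
          = {in(p1,t1), truck_at(t2,gate)}

== RESULT ==
["in(p1,t1)", "truck_at(t2,gate)"]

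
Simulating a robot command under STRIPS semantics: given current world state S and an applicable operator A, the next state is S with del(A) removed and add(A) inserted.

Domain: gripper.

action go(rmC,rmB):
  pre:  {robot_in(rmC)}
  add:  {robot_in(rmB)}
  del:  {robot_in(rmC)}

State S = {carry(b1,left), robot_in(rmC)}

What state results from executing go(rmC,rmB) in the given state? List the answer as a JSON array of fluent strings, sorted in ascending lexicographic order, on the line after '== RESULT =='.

Compute (S \ del) ∪ add:
  pre ⊆ S: {robot_in(rmC)} ⊆ S  — applicable
  S \ del = {carry(b1,left)}
  ∪ add   = {carry(b1,left), robot_in(rmB)}

== RESULT ==
["carry(b1,left)", "robot_in(rmB)"]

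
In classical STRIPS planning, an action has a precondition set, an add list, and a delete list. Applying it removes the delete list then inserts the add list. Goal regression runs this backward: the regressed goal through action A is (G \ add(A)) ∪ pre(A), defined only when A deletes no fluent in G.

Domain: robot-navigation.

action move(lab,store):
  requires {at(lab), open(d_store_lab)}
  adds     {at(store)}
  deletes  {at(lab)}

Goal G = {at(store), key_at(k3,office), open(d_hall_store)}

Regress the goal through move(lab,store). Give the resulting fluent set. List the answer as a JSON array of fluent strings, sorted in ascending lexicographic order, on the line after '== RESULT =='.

Compute (G \ add) ∪ pre:
  G ∩ del = {}  (empty — regression defined)
  G \ add = {at(store), key_at(k3,office), open(d_hall_store)} \ {at(store)} = {key_at(k3,office), open(d_hall_store)}
  ∪ pre   = {key_at(k3,office), open(d_hall_store)} ∪ {at(lab), open(d_store_lab)}
          = {at(lab), key_at(k3,office), open(d_hall_store), open(d_store_lab)}

== RESULT ==
["at(lab)", "key_at(k3,office)", "open(d_hall_store)", "open(d_store_lab)"]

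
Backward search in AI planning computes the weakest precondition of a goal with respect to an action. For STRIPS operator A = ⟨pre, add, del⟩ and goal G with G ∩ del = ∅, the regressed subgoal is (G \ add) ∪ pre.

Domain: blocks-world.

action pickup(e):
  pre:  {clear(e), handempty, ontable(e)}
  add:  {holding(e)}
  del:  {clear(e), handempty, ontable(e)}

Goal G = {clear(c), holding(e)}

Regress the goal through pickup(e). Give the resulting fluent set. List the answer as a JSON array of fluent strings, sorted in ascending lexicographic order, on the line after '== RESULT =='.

Compute (G \ add) ∪ pre:
  G ∩ del = {}  (empty — regression defined)
  G \ add = {clear(c), holding(e)} \ {holding(e)} = {clear(c)}
  ∪ pre   = {clear(c)} ∪ {clear(e), handempty, ontable(e)}
          = {clear(c), clear(e), handempty, ontable(e)}

== RESULT ==
["clear(c)", "clear(e)", "handempty", "ontable(e)"]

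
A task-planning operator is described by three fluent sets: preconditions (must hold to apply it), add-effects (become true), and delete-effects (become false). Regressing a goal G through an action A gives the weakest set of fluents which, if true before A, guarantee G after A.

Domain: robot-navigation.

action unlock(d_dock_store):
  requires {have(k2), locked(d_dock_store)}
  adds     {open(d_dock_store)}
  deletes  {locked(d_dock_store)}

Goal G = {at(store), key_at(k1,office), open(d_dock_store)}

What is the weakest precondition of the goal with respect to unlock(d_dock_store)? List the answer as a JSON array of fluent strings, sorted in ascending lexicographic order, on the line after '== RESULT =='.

Regress:
  G ∩ del = {}  (empty — regression defined)
  G \ add = {at(store), key_at(k1,office), open(d_dock_store)} \ {open(d_dock_store)} = {at(store), key_at(k1,office)}
  ∪ pre   = {at(store), key_at(k1,office)} ∪ {have(k2), locked(d_dock_store)}
          = {at(store), have(k2), key_at(k1,office), locked(d_dock_store)}

== RESULT ==
["at(store)", "have(k2)", "key_at(k1,office)", "locked(d_dock_store)"]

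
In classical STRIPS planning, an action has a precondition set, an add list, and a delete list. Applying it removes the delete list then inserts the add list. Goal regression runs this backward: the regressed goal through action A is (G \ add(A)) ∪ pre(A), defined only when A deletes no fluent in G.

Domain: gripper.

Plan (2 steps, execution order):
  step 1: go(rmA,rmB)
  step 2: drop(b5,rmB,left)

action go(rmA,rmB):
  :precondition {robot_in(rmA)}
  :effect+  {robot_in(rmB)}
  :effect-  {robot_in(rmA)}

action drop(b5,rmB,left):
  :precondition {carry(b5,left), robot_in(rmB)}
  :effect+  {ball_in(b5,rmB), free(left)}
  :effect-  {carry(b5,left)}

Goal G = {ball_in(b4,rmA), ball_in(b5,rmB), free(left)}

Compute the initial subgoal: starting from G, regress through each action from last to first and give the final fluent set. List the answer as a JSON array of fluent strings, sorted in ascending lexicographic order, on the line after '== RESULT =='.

Work backward from the goal:
  through step 2 (drop(b5,rmB,left)): drop {ball_in(b5,rmB), free(left)}, keep {ball_in(b4,rmA)}, require {carry(b5,left), robot_in(rmB)}
    → {ball_in(b4,rmA), carry(b5,left), robot_in(rmB)}
  through step 1 (go(rmA,rmB)): drop {robot_in(rmB)}, keep {ball_in(b4,rmA), carry(b5,left)}, require {robot_in(rmA)}
    → {ball_in(b4,rmA), carry(b5,left), robot_in(rmA)}

== RESULT ==
["ball_in(b4,rmA)", "carry(b5,left)", "robot_in(rmA)"]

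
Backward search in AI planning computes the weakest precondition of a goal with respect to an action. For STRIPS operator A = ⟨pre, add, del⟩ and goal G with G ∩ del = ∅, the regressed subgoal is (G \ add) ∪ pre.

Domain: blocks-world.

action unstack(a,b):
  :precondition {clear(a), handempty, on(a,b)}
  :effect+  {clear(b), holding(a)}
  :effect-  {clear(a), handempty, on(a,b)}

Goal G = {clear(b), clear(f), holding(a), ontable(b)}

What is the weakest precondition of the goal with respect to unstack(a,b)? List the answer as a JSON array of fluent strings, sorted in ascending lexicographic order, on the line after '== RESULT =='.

Compute (G \ add) ∪ pre:
  G ∩ del = {}  (empty — regression defined)
  G \ add = {clear(b), clear(f), holding(a), ontable(b)} \ {clear(b), holding(a)} = {clear(f), ontable(b)}
  ∪ pre   = {clear(f), ontable(b)} ∪ {clear(a), handempty, on(a,b)}
          = {clear(a), clear(f), handempty, on(a,b), ontable(b)}

== RESULT ==
["clear(a)", "clear(f)", "handempty", "on(a,b)", "ontable(b)"]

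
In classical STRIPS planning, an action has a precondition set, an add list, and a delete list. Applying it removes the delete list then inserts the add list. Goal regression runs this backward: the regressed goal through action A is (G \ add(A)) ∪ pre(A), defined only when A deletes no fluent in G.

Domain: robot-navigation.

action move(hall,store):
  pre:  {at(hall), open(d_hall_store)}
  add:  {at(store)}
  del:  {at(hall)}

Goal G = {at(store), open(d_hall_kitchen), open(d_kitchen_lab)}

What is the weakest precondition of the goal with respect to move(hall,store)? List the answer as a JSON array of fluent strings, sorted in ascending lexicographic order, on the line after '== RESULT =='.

Regress:
  G ∩ del = {}  (empty — regression defined)
  G \ add = {at(store), open(d_hall_kitchen), open(d_kitchen_lab)} \ {at(store)} = {open(d_hall_kitchen), open(d_kitchen_lab)}
  ∪ pre   = {open(d_hall_kitchen), open(d_kitchen_lab)} ∪ {at(hall), open(d_hall_store)}
          = {at(hall), open(d_hall_kitchen), open(d_hall_store), open(d_kitchen_lab)}

== RESULT ==
["at(hall)", "open(d_hall_kitchen)", "open(d_hall_store)", "open(d_kitchen_lab)"]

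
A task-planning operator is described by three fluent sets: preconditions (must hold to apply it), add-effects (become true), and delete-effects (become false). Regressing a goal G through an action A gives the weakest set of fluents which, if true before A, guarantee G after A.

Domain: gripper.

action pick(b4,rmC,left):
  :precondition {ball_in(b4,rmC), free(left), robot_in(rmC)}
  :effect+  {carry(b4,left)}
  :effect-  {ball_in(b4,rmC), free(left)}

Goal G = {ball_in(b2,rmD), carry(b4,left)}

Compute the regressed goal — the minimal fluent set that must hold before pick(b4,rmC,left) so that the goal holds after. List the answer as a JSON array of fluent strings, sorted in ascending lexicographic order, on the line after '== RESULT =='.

Compute (G \ add) ∪ pre:
  G ∩ del = {}  (empty — regression defined)
  G \ add = {ball_in(b2,rmD), carry(b4,left)} \ {carry(b4,left)} = {ball_in(b2,rmD)}
  ∪ pre   = {ball_in(b2,rmD)} ∪ {ball_in(b4,rmC), free(left), robot_in(rmC)}
          = {ball_in(b2,rmD), ball_in(b4,rmC), free(left), robot_in(rmC)}

== RESULT ==
["ball_in(b2,rmD)", "ball_in(b4,rmC)", "free(left)", "robot_in(rmC)"]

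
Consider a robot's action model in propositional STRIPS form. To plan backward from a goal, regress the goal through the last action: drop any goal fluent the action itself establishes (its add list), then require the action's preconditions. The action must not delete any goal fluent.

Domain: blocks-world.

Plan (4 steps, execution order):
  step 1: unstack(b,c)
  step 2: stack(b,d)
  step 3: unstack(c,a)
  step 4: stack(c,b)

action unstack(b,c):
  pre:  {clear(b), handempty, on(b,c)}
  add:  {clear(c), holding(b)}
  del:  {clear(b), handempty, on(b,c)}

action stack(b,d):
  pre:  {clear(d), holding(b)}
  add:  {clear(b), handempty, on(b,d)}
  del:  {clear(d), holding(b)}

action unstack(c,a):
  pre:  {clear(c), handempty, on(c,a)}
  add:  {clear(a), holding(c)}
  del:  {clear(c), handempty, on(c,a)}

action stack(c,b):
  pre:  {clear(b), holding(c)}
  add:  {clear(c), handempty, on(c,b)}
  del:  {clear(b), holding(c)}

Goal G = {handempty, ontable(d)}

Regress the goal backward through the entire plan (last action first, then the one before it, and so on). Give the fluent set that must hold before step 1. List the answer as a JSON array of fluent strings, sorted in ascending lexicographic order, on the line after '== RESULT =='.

Regress step by step:
  through step 4 (stack(c,b)): drop {handempty}, keep {ontable(d)}, require {clear(b), holding(c)}
    → {clear(b), holding(c), ontable(d)}
  through step 3 (unstack(c,a)): drop {holding(c)}, keep {clear(b), ontable(d)}, require {clear(c), handempty, on(c,a)}
    → {clear(b), clear(c), handempty, on(c,a), ontable(d)}
  through step 2 (stack(b,d)): drop {clear(b), handempty}, keep {clear(c), on(c,a), ontable(d)}, require {clear(d), holding(b)}
    → {clear(c), clear(d), holding(b), on(c,a), ontable(d)}
  through step 1 (unstack(b,c)): drop {clear(c), holding(b)}, keep {clear(d), on(c,a), ontable(d)}, require {clear(b), handempty, on(b,c)}
    → {clear(b), clear(d), handempty, on(b,c), on(c,a), ontable(d)}

== RESULT ==
["clear(b)", "clear(d)", "handempty", "on(b,c)", "on(c,a)", "ontable(d)"]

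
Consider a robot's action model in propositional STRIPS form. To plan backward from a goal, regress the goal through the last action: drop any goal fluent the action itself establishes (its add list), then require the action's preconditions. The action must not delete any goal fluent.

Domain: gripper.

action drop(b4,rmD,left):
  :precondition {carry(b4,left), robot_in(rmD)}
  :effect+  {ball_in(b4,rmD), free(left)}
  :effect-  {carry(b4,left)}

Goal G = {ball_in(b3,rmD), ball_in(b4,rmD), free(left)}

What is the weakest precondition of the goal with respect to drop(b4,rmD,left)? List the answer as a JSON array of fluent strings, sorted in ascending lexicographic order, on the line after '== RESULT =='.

Compute (G \ add) ∪ pre:
  G ∩ del = {}  (empty — regression defined)
  G \ add = {ball_in(b3,rmD), ball_in(b4,rmD), free(left)} \ {ball_in(b4,rmD), free(left)} = {ball_in(b3,rmD)}
  ∪ pre   = {ball_in(b3,rmD)} ∪ {carry(b4,left), robot_in(rmD)}
          = {ball_in(b3,rmD), carry(b4,left), robot_in(rmD)}

== RESULT ==
["ball_in(b3,rmD)", "carry(b4,left)", "robot_in(rmD)"]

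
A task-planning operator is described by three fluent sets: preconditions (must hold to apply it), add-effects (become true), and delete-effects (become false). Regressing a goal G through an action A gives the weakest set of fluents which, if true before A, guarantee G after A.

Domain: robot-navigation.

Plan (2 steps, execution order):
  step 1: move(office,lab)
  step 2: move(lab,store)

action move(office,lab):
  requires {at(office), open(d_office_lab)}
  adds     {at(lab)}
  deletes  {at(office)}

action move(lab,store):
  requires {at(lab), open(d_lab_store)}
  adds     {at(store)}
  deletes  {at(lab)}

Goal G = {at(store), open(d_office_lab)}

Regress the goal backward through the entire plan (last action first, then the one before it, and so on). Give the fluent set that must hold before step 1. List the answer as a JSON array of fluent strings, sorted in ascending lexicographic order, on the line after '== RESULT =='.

Regress step by step:
  through step 2 (move(lab,store)): drop {at(store)}, keep {open(d_office_lab)}, require {at(lab), open(d_lab_store)}
    → {at(lab), open(d_lab_store), open(d_office_lab)}
  through step 1 (move(office,lab)): drop {at(lab)}, keep {open(d_lab_store), open(d_office_lab)}, require {at(office), open(d_office_lab)}
    → {at(office), open(d_lab_store), open(d_office_lab)}

== RESULT ==
["at(office)", "open(d_lab_store)", "open(d_office_lab)"]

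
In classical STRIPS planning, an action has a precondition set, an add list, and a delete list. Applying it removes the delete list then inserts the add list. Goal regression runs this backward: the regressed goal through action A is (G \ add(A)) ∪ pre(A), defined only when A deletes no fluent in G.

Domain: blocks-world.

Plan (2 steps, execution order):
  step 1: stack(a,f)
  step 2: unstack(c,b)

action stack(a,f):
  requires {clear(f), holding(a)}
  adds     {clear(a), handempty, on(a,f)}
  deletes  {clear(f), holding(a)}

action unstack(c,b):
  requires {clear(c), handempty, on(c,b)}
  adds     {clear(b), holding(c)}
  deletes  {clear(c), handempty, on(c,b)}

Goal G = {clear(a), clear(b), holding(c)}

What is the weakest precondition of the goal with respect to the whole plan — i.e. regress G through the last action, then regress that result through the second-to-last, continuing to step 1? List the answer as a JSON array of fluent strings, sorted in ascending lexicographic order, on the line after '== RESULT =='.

Regress step by step:
  through step 2 (unstack(c,b)): drop {clear(b), holding(c)}, keep {clear(a)}, require {clear(c), handempty, on(c,b)}
    → {clear(a), clear(c), handempty, on(c,b)}
  through step 1 (stack(a,f)): drop {clear(a), handempty}, keep {clear(c), on(c,b)}, require {clear(f), holding(a)}
    → {clear(c), clear(f), holding(a), on(c,b)}

== RESULT ==
["clear(c)", "clear(f)", "holding(a)", "on(c,b)"]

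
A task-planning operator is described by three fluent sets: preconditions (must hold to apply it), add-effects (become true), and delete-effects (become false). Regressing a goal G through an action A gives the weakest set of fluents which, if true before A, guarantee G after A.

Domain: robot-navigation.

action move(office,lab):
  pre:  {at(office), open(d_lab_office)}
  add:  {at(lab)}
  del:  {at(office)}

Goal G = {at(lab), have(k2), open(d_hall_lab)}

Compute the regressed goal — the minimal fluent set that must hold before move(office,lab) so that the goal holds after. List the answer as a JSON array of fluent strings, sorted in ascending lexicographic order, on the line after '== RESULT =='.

Regress:
  G ∩ del = {}  (empty — regression defined)
  G \ add = {at(lab), have(k2), open(d_hall_lab)} \ {at(lab)} = {have(k2), open(d_hall_lab)}
  ∪ pre   = {have(k2), open(d_hall_lab)} ∪ {at(office), open(d_lab_office)}
          = {at(office), have(k2), open(d_hall_lab), open(d_lab_office)}

== RESULT ==
["at(office)", "have(k2)", "open(d_hall_lab)", "open(d_lab_office)"]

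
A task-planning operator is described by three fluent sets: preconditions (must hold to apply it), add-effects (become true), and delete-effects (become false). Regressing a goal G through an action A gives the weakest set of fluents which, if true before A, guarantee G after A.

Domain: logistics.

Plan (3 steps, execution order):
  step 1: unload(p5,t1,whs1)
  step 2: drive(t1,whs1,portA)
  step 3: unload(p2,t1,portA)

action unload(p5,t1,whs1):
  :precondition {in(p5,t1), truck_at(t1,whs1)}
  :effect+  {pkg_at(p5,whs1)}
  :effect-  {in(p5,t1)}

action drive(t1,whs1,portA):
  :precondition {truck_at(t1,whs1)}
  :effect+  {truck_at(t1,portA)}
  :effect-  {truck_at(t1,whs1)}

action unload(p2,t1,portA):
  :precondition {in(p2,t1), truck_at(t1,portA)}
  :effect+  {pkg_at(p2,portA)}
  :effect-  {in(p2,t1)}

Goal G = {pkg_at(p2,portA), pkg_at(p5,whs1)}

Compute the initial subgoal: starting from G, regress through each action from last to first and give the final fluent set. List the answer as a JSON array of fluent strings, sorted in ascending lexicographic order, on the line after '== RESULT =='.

Regress step by step:
  through step 3 (unload(p2,t1,portA)): drop {pkg_at(p2,portA)}, keep {pkg_at(p5,whs1)}, require {in(p2,t1), truck_at(t1,portA)}
    → {in(p2,t1), pkg_at(p5,whs1), truck_at(t1,portA)}
  through step 2 (drive(t1,whs1,portA)): drop {truck_at(t1,portA)}, keep {in(p2,t1), pkg_at(p5,whs1)}, require {truck_at(t1,whs1)}
    → {in(p2,t1), pkg_at(p5,whs1), truck_at(t1,whs1)}
  through step 1 (unload(p5,t1,whs1)): drop {pkg_at(p5,whs1)}, keep {in(p2,t1), truck_at(t1,whs1)}, require {in(p5,t1), truck_at(t1,whs1)}
    → {in(p2,t1), in(p5,t1), truck_at(t1,whs1)}

== RESULT ==
["in(p2,t1)", "in(p5,t1)", "truck_at(t1,whs1)"]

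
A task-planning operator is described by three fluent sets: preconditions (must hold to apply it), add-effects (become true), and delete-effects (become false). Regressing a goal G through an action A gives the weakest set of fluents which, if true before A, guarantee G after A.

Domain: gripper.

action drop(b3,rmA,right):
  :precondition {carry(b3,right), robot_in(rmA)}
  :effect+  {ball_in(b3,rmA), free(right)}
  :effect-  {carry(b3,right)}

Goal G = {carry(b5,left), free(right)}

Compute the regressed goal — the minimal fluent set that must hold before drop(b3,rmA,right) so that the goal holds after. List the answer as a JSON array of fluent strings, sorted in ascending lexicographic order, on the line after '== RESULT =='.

Compute (G \ add) ∪ pre:
  G ∩ del = {}  (empty — regression defined)
  G \ add = {carry(b5,left), free(right)} \ {ball_in(b3,rmA), free(right)} = {carry(b5,left)}
  ∪ pre   = {carry(b5,left)} ∪ {carry(b3,right), robot_in(rmA)}
          = {carry(b3,right), carry(b5,left), robot_in(rmA)}

== RESULT ==
["carry(b3,right)", "carry(b5,left)", "robot_in(rmA)"]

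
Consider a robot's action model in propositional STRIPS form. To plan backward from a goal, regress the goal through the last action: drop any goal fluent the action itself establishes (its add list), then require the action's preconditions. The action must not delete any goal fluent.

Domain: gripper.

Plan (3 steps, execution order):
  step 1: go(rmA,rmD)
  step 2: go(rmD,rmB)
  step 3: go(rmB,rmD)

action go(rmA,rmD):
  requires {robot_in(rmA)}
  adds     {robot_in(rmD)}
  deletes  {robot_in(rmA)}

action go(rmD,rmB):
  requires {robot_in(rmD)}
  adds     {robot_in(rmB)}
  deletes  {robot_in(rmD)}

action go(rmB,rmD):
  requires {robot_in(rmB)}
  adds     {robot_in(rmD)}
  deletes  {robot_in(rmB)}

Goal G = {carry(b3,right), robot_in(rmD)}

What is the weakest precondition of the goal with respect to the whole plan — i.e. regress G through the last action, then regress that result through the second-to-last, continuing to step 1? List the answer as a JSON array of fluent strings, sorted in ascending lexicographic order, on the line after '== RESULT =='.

Regress step by step:
  through step 3 (go(rmB,rmD)): drop {robot_in(rmD)}, keep {carry(b3,right)}, require {robot_in(rmB)}
    → {carry(b3,right), robot_in(rmB)}
  through step 2 (go(rmD,rmB)): drop {robot_in(rmB)}, keep {carry(b3,right)}, require {robot_in(rmD)}
    → {carry(b3,right), robot_in(rmD)}
  through step 1 (go(rmA,rmD)): drop {robot_in(rmD)}, keep {carry(b3,right)}, require {robot_in(rmA)}
    → {carry(b3,right), robot_in(rmA)}

== RESULT ==
["carry(b3,right)", "robot_in(rmA)"]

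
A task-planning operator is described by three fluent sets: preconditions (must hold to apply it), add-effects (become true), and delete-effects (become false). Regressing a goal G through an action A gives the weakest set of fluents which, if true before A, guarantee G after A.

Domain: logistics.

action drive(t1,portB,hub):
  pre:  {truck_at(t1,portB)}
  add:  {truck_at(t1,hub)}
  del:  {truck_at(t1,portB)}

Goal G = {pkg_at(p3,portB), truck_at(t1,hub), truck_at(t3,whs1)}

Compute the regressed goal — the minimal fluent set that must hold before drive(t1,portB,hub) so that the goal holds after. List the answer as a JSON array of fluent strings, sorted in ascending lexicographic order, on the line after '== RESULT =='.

Compute (G \ add) ∪ pre:
  G ∩ del = {}  (empty — regression defined)
  G \ add = {pkg_at(p3,portB), truck_at(t1,hub), truck_at(t3,whs1)} \ {truck_at(t1,hub)} = {pkg_at(p3,portB), truck_at(t3,whs1)}
  ∪ pre   = {pkg_at(p3,portB), truck_at(t3,whs1)} ∪ {truck_at(t1,portB)}
          = {pkg_at(p3,portB), truck_at(t1,portB), truck_at(t3,whs1)}

== RESULT ==
["pkg_at(p3,portB)", "truck_at(t1,portB)", "truck_at(t3,whs1)"]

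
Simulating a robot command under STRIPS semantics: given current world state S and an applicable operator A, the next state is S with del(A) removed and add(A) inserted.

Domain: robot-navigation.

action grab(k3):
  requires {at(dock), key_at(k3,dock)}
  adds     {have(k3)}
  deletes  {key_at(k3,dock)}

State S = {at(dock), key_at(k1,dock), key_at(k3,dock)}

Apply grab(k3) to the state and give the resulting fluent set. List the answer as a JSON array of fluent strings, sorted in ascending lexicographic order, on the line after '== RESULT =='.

Progress:
  pre ⊆ S: {at(dock), key_at(k3,dock)} ⊆ S  — applicable
  S \ del = {at(dock), key_at(k1,dock)}
  ∪ add   = {at(dock), have(k3), key_at(k1,dock)}

== RESULT ==
["at(dock)", "have(k3)", "key_at(k1,dock)"]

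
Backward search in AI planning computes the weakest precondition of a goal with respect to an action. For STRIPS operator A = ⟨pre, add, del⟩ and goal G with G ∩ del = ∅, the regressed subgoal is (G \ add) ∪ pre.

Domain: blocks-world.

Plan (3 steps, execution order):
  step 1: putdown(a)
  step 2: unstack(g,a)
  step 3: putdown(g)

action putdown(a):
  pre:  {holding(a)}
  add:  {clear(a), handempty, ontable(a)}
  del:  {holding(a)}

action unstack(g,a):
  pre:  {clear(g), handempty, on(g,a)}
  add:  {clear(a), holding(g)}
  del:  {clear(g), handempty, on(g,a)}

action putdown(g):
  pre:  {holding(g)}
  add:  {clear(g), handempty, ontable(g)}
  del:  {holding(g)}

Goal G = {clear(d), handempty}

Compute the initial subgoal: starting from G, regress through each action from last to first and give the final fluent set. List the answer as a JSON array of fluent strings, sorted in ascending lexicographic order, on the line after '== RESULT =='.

Regress step by step:
  through step 3 (putdown(g)): drop {handempty}, keep {clear(d)}, require {holding(g)}
    → {clear(d), holding(g)}
  through step 2 (unstack(g,a)): drop {holding(g)}, keep {clear(d)}, require {clear(g), handempty, on(g,a)}
    → {clear(d), clear(g), handempty, on(g,a)}
  through step 1 (putdown(a)): drop {handempty}, keep {clear(d), clear(g), on(g,a)}, require {holding(a)}
    → {clear(d), clear(g), holding(a), on(g,a)}

== RESULT ==
["clear(d)", "clear(g)", "holding(a)", "on(g,a)"]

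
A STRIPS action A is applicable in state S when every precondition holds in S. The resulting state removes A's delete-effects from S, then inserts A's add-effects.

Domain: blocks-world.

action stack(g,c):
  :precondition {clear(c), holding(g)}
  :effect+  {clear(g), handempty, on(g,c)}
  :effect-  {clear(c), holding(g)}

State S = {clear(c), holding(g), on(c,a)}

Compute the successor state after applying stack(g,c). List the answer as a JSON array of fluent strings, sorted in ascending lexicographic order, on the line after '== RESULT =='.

Progress:
  pre ⊆ S: {clear(c), holding(g)} ⊆ S  — applicable
  S \ del = {on(c,a)}
  ∪ add   = {clear(g), handempty, on(c,a), on(g,c)}

== RESULT ==
["clear(g)", "handempty", "on(c,a)", "on(g,c)"]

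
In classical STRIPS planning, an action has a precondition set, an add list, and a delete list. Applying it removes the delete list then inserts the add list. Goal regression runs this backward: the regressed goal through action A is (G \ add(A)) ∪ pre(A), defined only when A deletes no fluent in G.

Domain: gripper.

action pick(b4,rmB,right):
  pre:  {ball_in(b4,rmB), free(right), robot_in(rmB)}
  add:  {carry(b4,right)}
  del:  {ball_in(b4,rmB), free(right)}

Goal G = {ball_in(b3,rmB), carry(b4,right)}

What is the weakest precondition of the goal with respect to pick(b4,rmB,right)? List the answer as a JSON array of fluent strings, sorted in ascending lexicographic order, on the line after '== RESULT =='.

Regress:
  G ∩ del = {}  (empty — regression defined)
  G \ add = {ball_in(b3,rmB), carry(b4,right)} \ {carry(b4,right)} = {ball_in(b3,rmB)}
  ∪ pre   = {ball_in(b3,rmB)} ∪ {ball_in(b4,rmB), free(right), robot_in(rmB)}
          = {ball_in(b3,rmB), ball_in(b4,rmB), free(right), robot_in(rmB)}

== RESULT ==
["ball_in(b3,rmB)", "ball_in(b4,rmB)", "free(right)", "robot_in(rmB)"]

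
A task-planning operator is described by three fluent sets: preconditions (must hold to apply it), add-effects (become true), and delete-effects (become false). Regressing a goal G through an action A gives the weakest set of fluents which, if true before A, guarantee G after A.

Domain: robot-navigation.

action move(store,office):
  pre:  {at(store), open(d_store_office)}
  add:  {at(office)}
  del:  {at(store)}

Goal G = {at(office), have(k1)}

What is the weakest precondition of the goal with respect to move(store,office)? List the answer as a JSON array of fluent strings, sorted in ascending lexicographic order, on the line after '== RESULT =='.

Compute (G \ add) ∪ pre:
  G ∩ del = {}  (empty — regression defined)
  G \ add = {at(office), have(k1)} \ {at(office)} = {have(k1)}
  ∪ pre   = {have(k1)} ∪ {at(store), open(d_store_office)}
          = {at(store), have(k1), open(d_store_office)}

== RESULT ==
["at(store)", "have(k1)", "open(d_store_office)"]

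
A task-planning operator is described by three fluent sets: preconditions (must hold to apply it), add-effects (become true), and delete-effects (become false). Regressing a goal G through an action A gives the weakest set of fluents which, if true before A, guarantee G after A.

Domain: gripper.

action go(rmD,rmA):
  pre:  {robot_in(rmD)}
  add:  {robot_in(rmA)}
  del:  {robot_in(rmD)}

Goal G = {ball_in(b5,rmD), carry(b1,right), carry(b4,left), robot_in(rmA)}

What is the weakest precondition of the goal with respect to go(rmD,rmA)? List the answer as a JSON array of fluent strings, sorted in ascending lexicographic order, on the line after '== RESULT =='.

Compute (G \ add) ∪ pre:
  G ∩ del = {}  (empty — regression defined)
  G \ add = {ball_in(b5,rmD), carry(b1,right), carry(b4,left), robot_in(rmA)} \ {robot_in(rmA)} = {ball_in(b5,rmD), carry(b1,right), carry(b4,left)}
  ∪ pre   = {ball_in(b5,rmD), carry(b1,right), carry(b4,left)} ∪ {robot_in(rmD)}
          = {ball_in(b5,rmD), carry(b1,right), carry(b4,left), robot_in(rmD)}

== RESULT ==
["ball_in(b5,rmD)", "carry(b1,right)", "carry(b4,left)", "robot_in(rmD)"]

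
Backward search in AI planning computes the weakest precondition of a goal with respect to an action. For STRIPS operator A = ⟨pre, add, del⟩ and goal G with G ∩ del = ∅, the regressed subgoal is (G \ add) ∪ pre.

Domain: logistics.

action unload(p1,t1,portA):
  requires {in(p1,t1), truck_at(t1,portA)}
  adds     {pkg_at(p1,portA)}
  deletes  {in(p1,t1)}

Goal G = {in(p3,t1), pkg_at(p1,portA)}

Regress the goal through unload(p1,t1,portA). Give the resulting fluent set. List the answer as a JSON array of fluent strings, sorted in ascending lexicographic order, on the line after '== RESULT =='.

Regress:
  G ∩ del = {}  (empty — regression defined)
  G \ add = {in(p3,t1), pkg_at(p1,portA)} \ {pkg_at(p1,portA)} = {in(p3,t1)}
  ∪ pre   = {in(p3,t1)} ∪ {in(p1,t1), truck_at(t1,portA)}
          = {in(p1,t1), in(p3,t1), truck_at(t1,portA)}

== RESULT ==
["in(p1,t1)", "in(p3,t1)", "truck_at(t1,portA)"]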